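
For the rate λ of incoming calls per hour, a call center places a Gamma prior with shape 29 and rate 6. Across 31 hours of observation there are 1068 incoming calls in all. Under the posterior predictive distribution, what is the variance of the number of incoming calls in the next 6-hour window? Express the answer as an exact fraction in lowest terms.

283026/1369

Total count 1068 over total exposure 31 hours.
Posterior: α' = 29 + 1068 = 1097, β' = 6 + 31 = 37.
The posterior predictive for a window of length T is Negative Binomial with variance T·α'·(β'+T)/β'² = 6·1097·43/1369 = 283026/1369.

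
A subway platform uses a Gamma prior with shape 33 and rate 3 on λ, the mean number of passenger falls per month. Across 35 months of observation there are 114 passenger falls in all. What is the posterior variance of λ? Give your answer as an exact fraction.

147/1444

Total count 114 over total exposure 35 months.
The Gamma prior is conjugate for the Poisson rate, so λ | data ~ Gamma(33+114, 3+35) = Gamma(147, 38).
Posterior variance = α'/β'² = 147/1444.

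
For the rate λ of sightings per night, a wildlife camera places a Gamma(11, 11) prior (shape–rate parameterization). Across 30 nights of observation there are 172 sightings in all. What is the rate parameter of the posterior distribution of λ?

Total count 172 over total exposure 30 nights.
Gamma(α, β) with Poisson data over total exposure Σt gives posterior Gamma(α+Σx, β+Σt) = Gamma(183, 41).

41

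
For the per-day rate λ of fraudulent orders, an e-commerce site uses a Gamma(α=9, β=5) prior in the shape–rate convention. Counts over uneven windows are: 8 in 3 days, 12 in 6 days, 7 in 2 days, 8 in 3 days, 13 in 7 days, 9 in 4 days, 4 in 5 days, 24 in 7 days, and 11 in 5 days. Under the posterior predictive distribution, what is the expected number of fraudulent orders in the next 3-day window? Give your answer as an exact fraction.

315/47

Total count: 8 + 12 + 7 + 8 + 13 + 9 + 4 + 24 + 11 = 96.
Total exposure: 3 + 6 + 2 + 3 + 7 + 4 + 5 + 7 + 5 = 42 days.
Conjugate update: add total count to the shape and total exposure to the rate, giving Gamma(105, 47).
Predictive mean over a 3-day window = T·E[λ|data] = 3·105/47 = 315/47.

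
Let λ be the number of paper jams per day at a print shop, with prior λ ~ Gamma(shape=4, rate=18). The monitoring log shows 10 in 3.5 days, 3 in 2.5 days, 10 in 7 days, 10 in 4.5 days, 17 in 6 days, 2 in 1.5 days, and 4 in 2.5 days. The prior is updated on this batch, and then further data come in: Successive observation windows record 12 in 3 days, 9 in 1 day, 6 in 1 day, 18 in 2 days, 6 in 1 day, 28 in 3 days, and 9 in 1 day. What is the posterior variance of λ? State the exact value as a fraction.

Total count: 10 + 3 + 10 + 10 + 17 + 2 + 4 = 56.
Total exposure: 3.5 + 2.5 + 7 + 4.5 + 6 + 1.5 + 2.5 = 27.5 days.
After the first batch: Gamma(4 + 56, 18 + 27.5) = Gamma(60, 91/2).
Total count: 12 + 9 + 6 + 18 + 6 + 28 + 9 = 88.
Total exposure: 3 + 1 + 1 + 2 + 1 + 3 + 1 = 12 days.
After the second batch: Gamma(60 + 88, 91/2 + 12) = Gamma(148, 115/2).
Posterior variance = α'/β'² = 148/(13225/4) = 592/13225.

592/13225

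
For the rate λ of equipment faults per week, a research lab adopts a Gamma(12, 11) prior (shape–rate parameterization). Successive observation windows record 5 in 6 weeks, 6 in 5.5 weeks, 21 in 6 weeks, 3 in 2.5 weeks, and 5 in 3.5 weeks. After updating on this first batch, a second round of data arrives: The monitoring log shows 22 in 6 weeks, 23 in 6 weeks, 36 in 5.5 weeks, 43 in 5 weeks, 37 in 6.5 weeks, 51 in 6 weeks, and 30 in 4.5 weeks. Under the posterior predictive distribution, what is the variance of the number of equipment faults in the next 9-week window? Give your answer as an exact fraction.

Total count: 5 + 6 + 21 + 3 + 5 = 40.
Total exposure: 6 + 5.5 + 6 + 2.5 + 3.5 = 23.5 weeks.
After the first batch: Gamma(12 + 40, 11 + 23.5) = Gamma(52, 69/2).
Total count: 22 + 23 + 36 + 43 + 37 + 51 + 30 = 242.
Total exposure: 6 + 6 + 5.5 + 5 + 6.5 + 6 + 4.5 = 39.5 weeks.
After the second batch: Gamma(52 + 242, 69/2 + 39.5) = Gamma(294, 74).
The posterior predictive for a window of length T is Negative Binomial with variance T·α'·(β'+T)/β'² = 9·294·83/5476 = 109809/2738.

109809/2738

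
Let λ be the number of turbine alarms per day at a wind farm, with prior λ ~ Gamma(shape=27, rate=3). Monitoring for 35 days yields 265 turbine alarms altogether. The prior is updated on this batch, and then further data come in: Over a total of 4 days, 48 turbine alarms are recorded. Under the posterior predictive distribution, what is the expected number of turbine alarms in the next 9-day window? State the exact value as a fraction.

Total count 265 over total exposure 35 days.
After the first batch: Gamma(27 + 265, 3 + 35) = Gamma(292, 38).
Total count 48 over total exposure 4 days.
After the second batch: Gamma(292 + 48, 38 + 4) = Gamma(340, 42).
Predictive mean over a 9-day window = T·E[λ|data] = 9·340/42 = 510/7.

510/7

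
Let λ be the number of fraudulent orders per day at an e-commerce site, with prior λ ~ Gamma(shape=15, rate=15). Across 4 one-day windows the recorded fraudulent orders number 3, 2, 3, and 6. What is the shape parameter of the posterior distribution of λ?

Total count: 3 + 2 + 3 + 6 = 14.
Total exposure: 4 days.
Gamma(α, β) with Poisson data over total exposure Σt gives posterior Gamma(α+Σx, β+Σt) = Gamma(29, 19).

29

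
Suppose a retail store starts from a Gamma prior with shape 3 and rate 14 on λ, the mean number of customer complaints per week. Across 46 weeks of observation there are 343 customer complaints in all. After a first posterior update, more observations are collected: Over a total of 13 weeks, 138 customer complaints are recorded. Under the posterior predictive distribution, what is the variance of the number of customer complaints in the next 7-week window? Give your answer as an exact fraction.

271040/5329

Total count 343 over total exposure 46 weeks.
After the first batch: Gamma(3 + 343, 14 + 46) = Gamma(346, 60).
Total count 138 over total exposure 13 weeks.
After the second batch: Gamma(346 + 138, 60 + 13) = Gamma(484, 73).
The posterior predictive for a window of length T is Negative Binomial with variance T·α'·(β'+T)/β'² = 7·484·80/5329 = 271040/5329.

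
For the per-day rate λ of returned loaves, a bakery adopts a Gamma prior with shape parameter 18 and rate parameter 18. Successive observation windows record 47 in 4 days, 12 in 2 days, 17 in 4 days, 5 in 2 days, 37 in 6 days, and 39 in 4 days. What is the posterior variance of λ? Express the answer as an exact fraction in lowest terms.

Total count: 47 + 12 + 17 + 5 + 37 + 39 = 157.
Total exposure: 4 + 2 + 4 + 2 + 6 + 4 = 22 days.
The Gamma prior is conjugate for the Poisson rate, so λ | data ~ Gamma(18+157, 18+22) = Gamma(175, 40).
Posterior variance = α'/β'² = 175/1600 = 7/64.

7/64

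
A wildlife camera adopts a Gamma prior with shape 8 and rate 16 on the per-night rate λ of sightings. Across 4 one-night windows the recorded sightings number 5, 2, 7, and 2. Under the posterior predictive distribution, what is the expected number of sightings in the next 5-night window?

6

Total count: 5 + 2 + 7 + 2 = 16.
Total exposure: 4 nights.
Conjugate update: add total count to the shape and total exposure to the rate, giving Gamma(24, 20).
Predictive mean over a 5-night window = T·E[λ|data] = 5·24/20 = 6.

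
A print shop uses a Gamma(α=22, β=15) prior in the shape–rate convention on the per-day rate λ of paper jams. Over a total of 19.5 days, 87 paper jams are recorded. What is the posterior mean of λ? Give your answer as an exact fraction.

218/69

Total count 87 over total exposure 19.5 days.
Conjugate update: add total count to the shape and total exposure to the rate, giving Gamma(109, 69/2).
Posterior mean = α'/β' = 109/(69/2) = 218/69.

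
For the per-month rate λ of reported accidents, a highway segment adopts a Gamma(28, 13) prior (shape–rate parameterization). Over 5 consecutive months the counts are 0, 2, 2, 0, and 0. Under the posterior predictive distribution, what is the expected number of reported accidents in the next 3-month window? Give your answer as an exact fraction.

16/3

Total count: 0 + 2 + 2 + 0 + 0 = 4.
Total exposure: 5 months.
Conjugate update: add total count to the shape and total exposure to the rate, giving Gamma(32, 18).
Predictive mean over a 3-month window = T·E[λ|data] = 3·32/18 = 16/3.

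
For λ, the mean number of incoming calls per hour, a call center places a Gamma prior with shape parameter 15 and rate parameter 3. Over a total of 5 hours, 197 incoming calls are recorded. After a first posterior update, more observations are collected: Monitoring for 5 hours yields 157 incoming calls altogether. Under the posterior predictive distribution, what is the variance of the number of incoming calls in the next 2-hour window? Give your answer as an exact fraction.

Total count 197 over total exposure 5 hours.
After the first batch: Gamma(15 + 197, 3 + 5) = Gamma(212, 8).
Total count 157 over total exposure 5 hours.
After the second batch: Gamma(212 + 157, 8 + 5) = Gamma(369, 13).
The posterior predictive for a window of length T is Negative Binomial with variance T·α'·(β'+T)/β'² = 2·369·15/169 = 11070/169.

11070/169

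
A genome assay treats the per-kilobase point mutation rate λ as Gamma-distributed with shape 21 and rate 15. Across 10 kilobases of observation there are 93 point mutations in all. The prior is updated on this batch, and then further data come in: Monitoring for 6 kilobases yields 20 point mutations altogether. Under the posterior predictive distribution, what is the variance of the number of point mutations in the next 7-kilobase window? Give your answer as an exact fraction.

35644/961

Total count 93 over total exposure 10 kilobases.
After the first batch: Gamma(21 + 93, 15 + 10) = Gamma(114, 25).
Total count 20 over total exposure 6 kilobases.
After the second batch: Gamma(114 + 20, 25 + 6) = Gamma(134, 31).
The posterior predictive for a window of length T is Negative Binomial with variance T·α'·(β'+T)/β'² = 7·134·38/961 = 35644/961.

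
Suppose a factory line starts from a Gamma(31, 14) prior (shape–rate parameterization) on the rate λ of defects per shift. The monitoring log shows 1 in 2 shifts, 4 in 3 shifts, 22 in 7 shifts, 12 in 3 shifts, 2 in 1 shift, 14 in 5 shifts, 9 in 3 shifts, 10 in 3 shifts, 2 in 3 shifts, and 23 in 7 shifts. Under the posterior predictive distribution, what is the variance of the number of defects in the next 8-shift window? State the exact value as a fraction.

Total count: 1 + 4 + 22 + 12 + 2 + 14 + 9 + 10 + 2 + 23 = 99.
Total exposure: 2 + 3 + 7 + 3 + 1 + 5 + 3 + 3 + 3 + 7 = 37 shifts.
Conjugate update: add total count to the shape and total exposure to the rate, giving Gamma(130, 51).
The posterior predictive for a window of length T is Negative Binomial with variance T·α'·(β'+T)/β'² = 8·130·59/2601 = 61360/2601.

61360/2601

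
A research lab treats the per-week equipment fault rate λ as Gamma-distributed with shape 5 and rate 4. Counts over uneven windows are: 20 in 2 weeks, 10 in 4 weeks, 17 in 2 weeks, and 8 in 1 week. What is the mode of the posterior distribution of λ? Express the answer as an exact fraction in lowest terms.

Total count: 20 + 10 + 17 + 8 = 55.
Total exposure: 2 + 4 + 2 + 1 = 9 weeks.
By Gamma–Poisson conjugacy, the posterior is Gamma(α + Σx, β + Σt) = Gamma(5 + 55, 4 + 9) = Gamma(60, 13).
Posterior mode = (α'−1)/β' = 59/13.

59/13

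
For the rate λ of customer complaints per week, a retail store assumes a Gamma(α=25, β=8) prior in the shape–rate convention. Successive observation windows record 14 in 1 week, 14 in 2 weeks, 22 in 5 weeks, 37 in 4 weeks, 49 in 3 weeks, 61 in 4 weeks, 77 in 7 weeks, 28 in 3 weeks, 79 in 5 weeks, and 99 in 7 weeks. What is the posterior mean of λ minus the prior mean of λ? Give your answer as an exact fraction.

Total count: 14 + 14 + 22 + 37 + 49 + 61 + 77 + 28 + 79 + 99 = 480.
Total exposure: 1 + 2 + 5 + 4 + 3 + 4 + 7 + 3 + 5 + 7 = 41 weeks.
By Gamma–Poisson conjugacy, the posterior is Gamma(α + Σx, β + Σt) = Gamma(25 + 480, 8 + 41) = Gamma(505, 49).
Posterior mean = 505/49 = 505/49; prior mean = 25/8 = 25/8. Difference = 505/49 − 25/8 = 2815/392.

2815/392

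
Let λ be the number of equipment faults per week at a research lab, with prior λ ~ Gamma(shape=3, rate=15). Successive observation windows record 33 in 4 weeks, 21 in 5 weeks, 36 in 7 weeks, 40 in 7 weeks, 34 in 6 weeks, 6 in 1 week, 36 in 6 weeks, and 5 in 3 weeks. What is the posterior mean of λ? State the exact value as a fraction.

Total count: 33 + 21 + 36 + 40 + 34 + 6 + 36 + 5 = 211.
Total exposure: 4 + 5 + 7 + 7 + 6 + 1 + 6 + 3 = 39 weeks.
The Gamma prior is conjugate for the Poisson rate, so λ | data ~ Gamma(3+211, 15+39) = Gamma(214, 54).
Posterior mean = α'/β' = 214/54 = 107/27.

107/27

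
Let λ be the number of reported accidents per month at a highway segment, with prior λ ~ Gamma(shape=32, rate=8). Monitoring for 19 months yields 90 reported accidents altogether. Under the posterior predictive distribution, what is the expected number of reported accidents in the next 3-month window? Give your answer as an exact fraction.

122/9

Total count 90 over total exposure 19 months.
The Gamma prior is conjugate for the Poisson rate, so λ | data ~ Gamma(32+90, 8+19) = Gamma(122, 27).
Predictive mean over a 3-month window = T·E[λ|data] = 3·122/27 = 122/9.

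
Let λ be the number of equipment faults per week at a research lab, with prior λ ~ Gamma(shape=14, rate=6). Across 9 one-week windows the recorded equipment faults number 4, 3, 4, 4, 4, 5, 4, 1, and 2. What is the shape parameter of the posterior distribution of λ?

Total count: 4 + 3 + 4 + 4 + 4 + 5 + 4 + 1 + 2 = 31.
Total exposure: 9 weeks.
Conjugate update: add total count to the shape and total exposure to the rate, giving Gamma(45, 15).

45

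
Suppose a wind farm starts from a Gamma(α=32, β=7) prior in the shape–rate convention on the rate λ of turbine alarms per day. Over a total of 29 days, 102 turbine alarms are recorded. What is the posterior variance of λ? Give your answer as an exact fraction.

Total count 102 over total exposure 29 days.
The Gamma prior is conjugate for the Poisson rate, so λ | data ~ Gamma(32+102, 7+29) = Gamma(134, 36).
Posterior variance = α'/β'² = 134/1296 = 67/648.

67/648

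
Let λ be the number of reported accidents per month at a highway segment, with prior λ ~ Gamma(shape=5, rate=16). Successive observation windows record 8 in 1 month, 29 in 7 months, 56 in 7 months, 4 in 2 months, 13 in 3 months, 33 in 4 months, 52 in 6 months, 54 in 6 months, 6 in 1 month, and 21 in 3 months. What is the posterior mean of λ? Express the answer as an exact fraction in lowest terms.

281/56

Total count: 8 + 29 + 56 + 4 + 13 + 33 + 52 + 54 + 6 + 21 = 276.
Total exposure: 1 + 7 + 7 + 2 + 3 + 4 + 6 + 6 + 1 + 3 = 40 months.
Gamma(α, β) with Poisson data over total exposure Σt gives posterior Gamma(α+Σx, β+Σt) = Gamma(281, 56).
Posterior mean = α'/β' = 281/56.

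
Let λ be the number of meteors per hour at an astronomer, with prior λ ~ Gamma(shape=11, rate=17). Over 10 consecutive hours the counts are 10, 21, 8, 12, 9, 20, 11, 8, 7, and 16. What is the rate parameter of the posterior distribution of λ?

27

Total count: 10 + 21 + 8 + 12 + 9 + 20 + 11 + 8 + 7 + 16 = 122.
Total exposure: 10 hours.
Conjugate update: add total count to the shape and total exposure to the rate, giving Gamma(133, 27).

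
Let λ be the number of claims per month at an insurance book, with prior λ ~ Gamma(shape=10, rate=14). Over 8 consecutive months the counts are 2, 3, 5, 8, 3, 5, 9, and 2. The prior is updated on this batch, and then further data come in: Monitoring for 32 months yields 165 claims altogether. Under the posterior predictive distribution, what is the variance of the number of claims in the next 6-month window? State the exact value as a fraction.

2120/81

Total count: 2 + 3 + 5 + 8 + 3 + 5 + 9 + 2 = 37.
Total exposure: 8 months.
After the first batch: Gamma(10 + 37, 14 + 8) = Gamma(47, 22).
Total count 165 over total exposure 32 months.
After the second batch: Gamma(47 + 165, 22 + 32) = Gamma(212, 54).
The posterior predictive for a window of length T is Negative Binomial with variance T·α'·(β'+T)/β'² = 6·212·60/2916 = 2120/81.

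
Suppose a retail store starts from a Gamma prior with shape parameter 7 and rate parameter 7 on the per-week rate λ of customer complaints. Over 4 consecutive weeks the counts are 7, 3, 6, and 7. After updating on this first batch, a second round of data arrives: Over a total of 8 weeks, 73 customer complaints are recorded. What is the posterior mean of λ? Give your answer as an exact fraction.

103/19

Total count: 7 + 3 + 6 + 7 = 23.
Total exposure: 4 weeks.
After the first batch: Gamma(7 + 23, 7 + 4) = Gamma(30, 11).
Total count 73 over total exposure 8 weeks.
After the second batch: Gamma(30 + 73, 11 + 8) = Gamma(103, 19).
Posterior mean = α'/β' = 103/19.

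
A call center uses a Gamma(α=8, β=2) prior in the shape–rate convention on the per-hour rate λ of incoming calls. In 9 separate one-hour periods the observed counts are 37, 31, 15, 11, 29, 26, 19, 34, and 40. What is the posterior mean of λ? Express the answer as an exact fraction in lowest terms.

250/11

Total count: 37 + 31 + 15 + 11 + 29 + 26 + 19 + 34 + 40 = 242.
Total exposure: 9 hours.
Gamma(α, β) with Poisson data over total exposure Σt gives posterior Gamma(α+Σx, β+Σt) = Gamma(250, 11).
Posterior mean = α'/β' = 250/11.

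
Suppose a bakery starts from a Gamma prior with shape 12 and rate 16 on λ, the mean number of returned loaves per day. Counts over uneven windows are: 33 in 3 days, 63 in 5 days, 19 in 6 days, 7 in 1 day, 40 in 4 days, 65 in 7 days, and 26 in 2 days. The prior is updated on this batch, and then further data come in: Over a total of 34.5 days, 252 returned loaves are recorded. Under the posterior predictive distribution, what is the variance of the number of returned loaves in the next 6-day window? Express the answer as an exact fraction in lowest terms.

1048476/24649

Total count: 33 + 63 + 19 + 7 + 40 + 65 + 26 = 253.
Total exposure: 3 + 5 + 6 + 1 + 4 + 7 + 2 = 28 days.
After the first batch: Gamma(12 + 253, 16 + 28) = Gamma(265, 44).
Total count 252 over total exposure 34.5 days.
After the second batch: Gamma(265 + 252, 44 + 34.5) = Gamma(517, 157/2).
The posterior predictive for a window of length T is Negative Binomial with variance T·α'·(β'+T)/β'² = 6·517·(169/2)/(24649/4) = 1048476/24649.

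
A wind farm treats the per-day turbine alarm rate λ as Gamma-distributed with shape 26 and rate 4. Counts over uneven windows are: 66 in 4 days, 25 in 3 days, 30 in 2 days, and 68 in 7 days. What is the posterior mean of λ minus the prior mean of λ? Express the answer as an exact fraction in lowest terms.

17/4

Total count: 66 + 25 + 30 + 68 = 189.
Total exposure: 4 + 3 + 2 + 7 = 16 days.
Gamma(α, β) with Poisson data over total exposure Σt gives posterior Gamma(α+Σx, β+Σt) = Gamma(215, 20).
Posterior mean = 215/20 = 43/4; prior mean = 26/4 = 13/2. Difference = 43/4 − 13/2 = 17/4.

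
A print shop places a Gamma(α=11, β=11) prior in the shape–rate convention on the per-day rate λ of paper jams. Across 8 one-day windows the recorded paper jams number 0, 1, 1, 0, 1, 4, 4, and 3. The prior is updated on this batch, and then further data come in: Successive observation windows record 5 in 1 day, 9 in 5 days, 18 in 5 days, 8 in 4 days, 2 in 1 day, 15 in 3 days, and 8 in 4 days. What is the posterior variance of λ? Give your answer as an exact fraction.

Total count: 0 + 1 + 1 + 0 + 1 + 4 + 4 + 3 = 14.
Total exposure: 8 days.
After the first batch: Gamma(11 + 14, 11 + 8) = Gamma(25, 19).
Total count: 5 + 9 + 18 + 8 + 2 + 15 + 8 = 65.
Total exposure: 1 + 5 + 5 + 4 + 1 + 3 + 4 = 23 days.
After the second batch: Gamma(25 + 65, 19 + 23) = Gamma(90, 42).
Posterior variance = α'/β'² = 90/1764 = 5/98.

5/98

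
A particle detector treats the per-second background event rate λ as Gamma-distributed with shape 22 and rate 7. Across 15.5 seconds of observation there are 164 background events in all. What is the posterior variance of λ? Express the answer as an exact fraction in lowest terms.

Total count 164 over total exposure 15.5 seconds.
The Gamma prior is conjugate for the Poisson rate, so λ | data ~ Gamma(22+164, 7+15.5) = Gamma(186, 45/2).
Posterior variance = α'/β'² = 186/(2025/4) = 248/675.

248/675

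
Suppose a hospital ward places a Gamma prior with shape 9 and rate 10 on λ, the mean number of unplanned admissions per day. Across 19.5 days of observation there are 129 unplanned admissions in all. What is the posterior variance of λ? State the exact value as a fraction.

552/3481

Total count 129 over total exposure 19.5 days.
The Gamma prior is conjugate for the Poisson rate, so λ | data ~ Gamma(9+129, 10+19.5) = Gamma(138, 59/2).
Posterior variance = α'/β'² = 138/(3481/4) = 552/3481.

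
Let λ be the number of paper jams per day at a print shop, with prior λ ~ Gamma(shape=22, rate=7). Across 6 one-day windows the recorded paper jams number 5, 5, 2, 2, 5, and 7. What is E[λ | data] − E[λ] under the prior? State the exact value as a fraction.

50/91

Total count: 5 + 5 + 2 + 2 + 5 + 7 = 26.
Total exposure: 6 days.
The Gamma prior is conjugate for the Poisson rate, so λ | data ~ Gamma(22+26, 7+6) = Gamma(48, 13).
Posterior mean = 48/13 = 48/13; prior mean = 22/7 = 22/7. Difference = 48/13 − 22/7 = 50/91.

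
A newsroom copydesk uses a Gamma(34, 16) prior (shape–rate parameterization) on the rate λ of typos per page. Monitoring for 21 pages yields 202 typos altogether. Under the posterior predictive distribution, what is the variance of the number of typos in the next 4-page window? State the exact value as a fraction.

Total count 202 over total exposure 21 pages.
Posterior: α' = 34 + 202 = 236, β' = 16 + 21 = 37.
The posterior predictive for a window of length T is Negative Binomial with variance T·α'·(β'+T)/β'² = 4·236·41/1369 = 38704/1369.

38704/1369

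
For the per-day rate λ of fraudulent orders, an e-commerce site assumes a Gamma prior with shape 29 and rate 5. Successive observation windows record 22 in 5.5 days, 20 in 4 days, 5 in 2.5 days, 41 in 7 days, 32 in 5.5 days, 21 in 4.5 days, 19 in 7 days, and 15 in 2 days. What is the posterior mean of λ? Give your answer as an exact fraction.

204/43

Total count: 22 + 20 + 5 + 41 + 32 + 21 + 19 + 15 = 175.
Total exposure: 5.5 + 4 + 2.5 + 7 + 5.5 + 4.5 + 7 + 2 = 38 days.
Gamma(α, β) with Poisson data over total exposure Σt gives posterior Gamma(α+Σx, β+Σt) = Gamma(204, 43).
Posterior mean = α'/β' = 204/43.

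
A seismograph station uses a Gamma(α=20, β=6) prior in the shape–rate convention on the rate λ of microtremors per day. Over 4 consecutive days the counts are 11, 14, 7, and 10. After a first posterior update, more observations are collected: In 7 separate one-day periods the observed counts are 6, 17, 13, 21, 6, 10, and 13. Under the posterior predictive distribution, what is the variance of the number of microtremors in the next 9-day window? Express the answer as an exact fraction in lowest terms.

34632/289

Total count: 11 + 14 + 7 + 10 = 42.
Total exposure: 4 days.
After the first batch: Gamma(20 + 42, 6 + 4) = Gamma(62, 10).
Total count: 6 + 17 + 13 + 21 + 6 + 10 + 13 = 86.
Total exposure: 7 days.
After the second batch: Gamma(62 + 86, 10 + 7) = Gamma(148, 17).
The posterior predictive for a window of length T is Negative Binomial with variance T·α'·(β'+T)/β'² = 9·148·26/289 = 34632/289.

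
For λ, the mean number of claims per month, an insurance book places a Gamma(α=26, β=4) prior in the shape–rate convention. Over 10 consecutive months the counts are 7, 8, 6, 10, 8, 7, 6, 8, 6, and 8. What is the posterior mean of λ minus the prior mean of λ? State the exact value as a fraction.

Total count: 7 + 8 + 6 + 10 + 8 + 7 + 6 + 8 + 6 + 8 = 74.
Total exposure: 10 months.
Posterior: α' = 26 + 74 = 100, β' = 4 + 10 = 14.
Posterior mean = 100/14 = 50/7; prior mean = 26/4 = 13/2. Difference = 50/7 − 13/2 = 9/14.

9/14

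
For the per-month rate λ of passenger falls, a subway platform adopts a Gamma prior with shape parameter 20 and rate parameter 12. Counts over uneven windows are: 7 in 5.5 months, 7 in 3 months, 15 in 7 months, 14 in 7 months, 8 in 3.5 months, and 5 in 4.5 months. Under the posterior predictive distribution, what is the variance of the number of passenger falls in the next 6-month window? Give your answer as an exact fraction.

Total count: 7 + 7 + 15 + 14 + 8 + 5 = 56.
Total exposure: 5.5 + 3 + 7 + 7 + 3.5 + 4.5 = 30.5 months.
Gamma(α, β) with Poisson data over total exposure Σt gives posterior Gamma(α+Σx, β+Σt) = Gamma(76, 85/2).
The posterior predictive for a window of length T is Negative Binomial with variance T·α'·(β'+T)/β'² = 6·76·(97/2)/(7225/4) = 88464/7225.

88464/7225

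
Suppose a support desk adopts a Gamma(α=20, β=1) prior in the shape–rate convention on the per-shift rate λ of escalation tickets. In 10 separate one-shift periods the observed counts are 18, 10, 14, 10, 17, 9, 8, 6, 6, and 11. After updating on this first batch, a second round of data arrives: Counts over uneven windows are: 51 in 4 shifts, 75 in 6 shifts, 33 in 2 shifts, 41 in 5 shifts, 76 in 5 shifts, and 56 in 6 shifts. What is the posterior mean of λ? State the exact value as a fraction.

Total count: 18 + 10 + 14 + 10 + 17 + 9 + 8 + 6 + 6 + 11 = 109.
Total exposure: 10 shifts.
After the first batch: Gamma(20 + 109, 1 + 10) = Gamma(129, 11).
Total count: 51 + 75 + 33 + 41 + 76 + 56 = 332.
Total exposure: 4 + 6 + 2 + 5 + 5 + 6 = 28 shifts.
After the second batch: Gamma(129 + 332, 11 + 28) = Gamma(461, 39).
Posterior mean = α'/β' = 461/39.

461/39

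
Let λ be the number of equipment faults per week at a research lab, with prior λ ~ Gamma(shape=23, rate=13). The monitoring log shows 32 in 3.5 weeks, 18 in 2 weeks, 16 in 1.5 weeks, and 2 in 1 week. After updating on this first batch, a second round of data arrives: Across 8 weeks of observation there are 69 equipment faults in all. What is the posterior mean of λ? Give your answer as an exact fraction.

160/29

Total count: 32 + 18 + 16 + 2 = 68.
Total exposure: 3.5 + 2 + 1.5 + 1 = 8 weeks.
After the first batch: Gamma(23 + 68, 13 + 8) = Gamma(91, 21).
Total count 69 over total exposure 8 weeks.
After the second batch: Gamma(91 + 69, 21 + 8) = Gamma(160, 29).
Posterior mean = α'/β' = 160/29.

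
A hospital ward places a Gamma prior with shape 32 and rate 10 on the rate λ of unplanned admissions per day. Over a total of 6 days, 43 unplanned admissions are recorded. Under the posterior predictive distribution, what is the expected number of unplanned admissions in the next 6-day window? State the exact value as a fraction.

Total count 43 over total exposure 6 days.
Posterior: α' = 32 + 43 = 75, β' = 10 + 6 = 16.
Predictive mean over a 6-day window = T·E[λ|data] = 6·75/16 = 225/8.

225/8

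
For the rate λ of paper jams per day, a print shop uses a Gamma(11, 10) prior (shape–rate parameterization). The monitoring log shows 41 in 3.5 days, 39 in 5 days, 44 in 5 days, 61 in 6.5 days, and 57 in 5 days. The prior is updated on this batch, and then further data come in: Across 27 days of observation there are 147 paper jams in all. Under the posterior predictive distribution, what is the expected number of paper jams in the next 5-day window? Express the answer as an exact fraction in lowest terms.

1000/31

Total count: 41 + 39 + 44 + 61 + 57 = 242.
Total exposure: 3.5 + 5 + 5 + 6.5 + 5 = 25 days.
After the first batch: Gamma(11 + 242, 10 + 25) = Gamma(253, 35).
Total count 147 over total exposure 27 days.
After the second batch: Gamma(253 + 147, 35 + 27) = Gamma(400, 62).
Predictive mean over a 5-day window = T·E[λ|data] = 5·400/62 = 1000/31.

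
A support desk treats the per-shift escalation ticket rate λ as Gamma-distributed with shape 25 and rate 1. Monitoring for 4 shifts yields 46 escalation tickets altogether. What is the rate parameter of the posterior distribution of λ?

Total count 46 over total exposure 4 shifts.
Gamma(α, β) with Poisson data over total exposure Σt gives posterior Gamma(α+Σx, β+Σt) = Gamma(71, 5).

5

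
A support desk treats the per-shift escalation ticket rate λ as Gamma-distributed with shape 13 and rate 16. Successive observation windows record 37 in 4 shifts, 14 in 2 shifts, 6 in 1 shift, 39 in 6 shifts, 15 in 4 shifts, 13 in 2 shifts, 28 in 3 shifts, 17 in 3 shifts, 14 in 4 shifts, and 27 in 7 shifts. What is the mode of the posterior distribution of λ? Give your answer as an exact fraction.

Total count: 37 + 14 + 6 + 39 + 15 + 13 + 28 + 17 + 14 + 27 = 210.
Total exposure: 4 + 2 + 1 + 6 + 4 + 2 + 3 + 3 + 4 + 7 = 36 shifts.
The Gamma prior is conjugate for the Poisson rate, so λ | data ~ Gamma(13+210, 16+36) = Gamma(223, 52).
Posterior mode = (α'−1)/β' = 222/52 = 111/26.

111/26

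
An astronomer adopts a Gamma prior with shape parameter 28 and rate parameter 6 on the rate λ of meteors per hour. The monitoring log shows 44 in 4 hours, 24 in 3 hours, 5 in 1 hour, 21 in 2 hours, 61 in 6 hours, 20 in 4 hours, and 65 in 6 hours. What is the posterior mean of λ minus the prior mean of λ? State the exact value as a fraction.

Total count: 44 + 24 + 5 + 21 + 61 + 20 + 65 = 240.
Total exposure: 4 + 3 + 1 + 2 + 6 + 4 + 6 = 26 hours.
Conjugate update: add total count to the shape and total exposure to the rate, giving Gamma(268, 32).
Posterior mean = 268/32 = 67/8; prior mean = 28/6 = 14/3. Difference = 67/8 − 14/3 = 89/24.

89/24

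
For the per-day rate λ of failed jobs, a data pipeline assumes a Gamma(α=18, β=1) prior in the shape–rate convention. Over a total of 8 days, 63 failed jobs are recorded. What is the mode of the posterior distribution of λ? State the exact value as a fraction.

80/9

Total count 63 over total exposure 8 days.
The Gamma prior is conjugate for the Poisson rate, so λ | data ~ Gamma(18+63, 1+8) = Gamma(81, 9).
Posterior mode = (α'−1)/β' = 80/9.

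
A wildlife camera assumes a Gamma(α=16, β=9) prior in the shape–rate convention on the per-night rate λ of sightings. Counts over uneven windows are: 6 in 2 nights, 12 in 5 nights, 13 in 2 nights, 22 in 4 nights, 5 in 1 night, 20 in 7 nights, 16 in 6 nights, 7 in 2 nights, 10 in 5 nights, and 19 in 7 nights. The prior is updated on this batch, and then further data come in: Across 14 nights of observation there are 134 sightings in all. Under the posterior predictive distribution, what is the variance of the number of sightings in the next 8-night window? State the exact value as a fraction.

Total count: 6 + 12 + 13 + 22 + 5 + 20 + 16 + 7 + 10 + 19 = 130.
Total exposure: 2 + 5 + 2 + 4 + 1 + 7 + 6 + 2 + 5 + 7 = 41 nights.
After the first batch: Gamma(16 + 130, 9 + 41) = Gamma(146, 50).
Total count 134 over total exposure 14 nights.
After the second batch: Gamma(146 + 134, 50 + 14) = Gamma(280, 64).
The posterior predictive for a window of length T is Negative Binomial with variance T·α'·(β'+T)/β'² = 8·280·72/4096 = 315/8.

315/8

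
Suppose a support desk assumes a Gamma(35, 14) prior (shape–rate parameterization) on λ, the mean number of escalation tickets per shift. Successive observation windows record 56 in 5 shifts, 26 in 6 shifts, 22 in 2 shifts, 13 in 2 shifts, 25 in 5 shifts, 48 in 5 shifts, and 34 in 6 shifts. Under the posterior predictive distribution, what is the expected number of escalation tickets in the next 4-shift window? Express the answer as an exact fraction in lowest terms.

1036/45

Total count: 56 + 26 + 22 + 13 + 25 + 48 + 34 = 224.
Total exposure: 5 + 6 + 2 + 2 + 5 + 5 + 6 = 31 shifts.
Posterior: α' = 35 + 224 = 259, β' = 14 + 31 = 45.
Predictive mean over a 4-shift window = T·E[λ|data] = 4·259/45 = 1036/45.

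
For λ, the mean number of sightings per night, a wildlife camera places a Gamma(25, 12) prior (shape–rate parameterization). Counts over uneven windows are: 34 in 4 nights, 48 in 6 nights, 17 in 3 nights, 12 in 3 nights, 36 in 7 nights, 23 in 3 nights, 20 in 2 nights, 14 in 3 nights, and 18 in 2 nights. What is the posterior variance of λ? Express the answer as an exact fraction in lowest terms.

247/2025

Total count: 34 + 48 + 17 + 12 + 36 + 23 + 20 + 14 + 18 = 222.
Total exposure: 4 + 6 + 3 + 3 + 7 + 3 + 2 + 3 + 2 = 33 nights.
The Gamma prior is conjugate for the Poisson rate, so λ | data ~ Gamma(25+222, 12+33) = Gamma(247, 45).
Posterior variance = α'/β'² = 247/2025.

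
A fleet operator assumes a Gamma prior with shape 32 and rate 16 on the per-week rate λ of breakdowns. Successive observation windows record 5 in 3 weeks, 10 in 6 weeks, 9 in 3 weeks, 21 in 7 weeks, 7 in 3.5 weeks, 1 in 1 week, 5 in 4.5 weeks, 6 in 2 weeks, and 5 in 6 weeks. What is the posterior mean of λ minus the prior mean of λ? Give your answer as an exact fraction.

-3/52

Total count: 5 + 10 + 9 + 21 + 7 + 1 + 5 + 6 + 5 = 69.
Total exposure: 3 + 6 + 3 + 7 + 3.5 + 1 + 4.5 + 2 + 6 = 36 weeks.
The Gamma prior is conjugate for the Poisson rate, so λ | data ~ Gamma(32+69, 16+36) = Gamma(101, 52).
Posterior mean = 101/52 = 101/52; prior mean = 32/16 = 2. Difference = 101/52 − 2 = -3/52.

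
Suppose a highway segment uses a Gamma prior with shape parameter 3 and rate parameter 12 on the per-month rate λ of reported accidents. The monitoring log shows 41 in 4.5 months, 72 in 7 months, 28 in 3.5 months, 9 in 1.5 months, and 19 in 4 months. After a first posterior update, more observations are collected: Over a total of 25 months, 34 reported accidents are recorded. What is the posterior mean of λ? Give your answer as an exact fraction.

Total count: 41 + 72 + 28 + 9 + 19 = 169.
Total exposure: 4.5 + 7 + 3.5 + 1.5 + 4 = 20.5 months.
After the first batch: Gamma(3 + 169, 12 + 20.5) = Gamma(172, 65/2).
Total count 34 over total exposure 25 months.
After the second batch: Gamma(172 + 34, 65/2 + 25) = Gamma(206, 115/2).
Posterior mean = α'/β' = 206/(115/2) = 412/115.

412/115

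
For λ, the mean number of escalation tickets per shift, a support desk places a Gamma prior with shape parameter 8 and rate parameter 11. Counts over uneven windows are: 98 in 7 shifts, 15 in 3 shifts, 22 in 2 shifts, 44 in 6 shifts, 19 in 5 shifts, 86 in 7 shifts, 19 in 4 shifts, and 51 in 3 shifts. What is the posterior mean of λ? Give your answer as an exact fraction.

Total count: 98 + 15 + 22 + 44 + 19 + 86 + 19 + 51 = 354.
Total exposure: 7 + 3 + 2 + 6 + 5 + 7 + 4 + 3 = 37 shifts.
By Gamma–Poisson conjugacy, the posterior is Gamma(α + Σx, β + Σt) = Gamma(8 + 354, 11 + 37) = Gamma(362, 48).
Posterior mean = α'/β' = 362/48 = 181/24.

181/24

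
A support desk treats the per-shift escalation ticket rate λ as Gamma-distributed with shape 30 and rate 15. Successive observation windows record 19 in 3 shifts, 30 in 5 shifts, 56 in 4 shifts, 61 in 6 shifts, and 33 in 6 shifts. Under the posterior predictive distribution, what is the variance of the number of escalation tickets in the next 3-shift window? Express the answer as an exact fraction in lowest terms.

3206/169

Total count: 19 + 30 + 56 + 61 + 33 = 199.
Total exposure: 3 + 5 + 4 + 6 + 6 = 24 shifts.
Posterior: α' = 30 + 199 = 229, β' = 15 + 24 = 39.
The posterior predictive for a window of length T is Negative Binomial with variance T·α'·(β'+T)/β'² = 3·229·42/1521 = 3206/169.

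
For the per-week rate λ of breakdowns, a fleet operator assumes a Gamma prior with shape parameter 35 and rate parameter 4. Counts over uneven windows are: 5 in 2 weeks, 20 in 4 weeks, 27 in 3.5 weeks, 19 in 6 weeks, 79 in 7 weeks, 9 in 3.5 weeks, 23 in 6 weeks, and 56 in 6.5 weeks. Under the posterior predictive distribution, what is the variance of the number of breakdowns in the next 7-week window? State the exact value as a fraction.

378378/7225

Total count: 5 + 20 + 27 + 19 + 79 + 9 + 23 + 56 = 238.
Total exposure: 2 + 4 + 3.5 + 6 + 7 + 3.5 + 6 + 6.5 = 38.5 weeks.
Gamma(α, β) with Poisson data over total exposure Σt gives posterior Gamma(α+Σx, β+Σt) = Gamma(273, 85/2).
The posterior predictive for a window of length T is Negative Binomial with variance T·α'·(β'+T)/β'² = 7·273·(99/2)/(7225/4) = 378378/7225.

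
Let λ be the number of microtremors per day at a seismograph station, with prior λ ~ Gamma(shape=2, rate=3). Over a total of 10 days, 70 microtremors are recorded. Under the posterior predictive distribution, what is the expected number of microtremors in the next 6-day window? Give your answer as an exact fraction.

Total count 70 over total exposure 10 days.
Conjugate update: add total count to the shape and total exposure to the rate, giving Gamma(72, 13).
Predictive mean over a 6-day window = T·E[λ|data] = 6·72/13 = 432/13.

432/13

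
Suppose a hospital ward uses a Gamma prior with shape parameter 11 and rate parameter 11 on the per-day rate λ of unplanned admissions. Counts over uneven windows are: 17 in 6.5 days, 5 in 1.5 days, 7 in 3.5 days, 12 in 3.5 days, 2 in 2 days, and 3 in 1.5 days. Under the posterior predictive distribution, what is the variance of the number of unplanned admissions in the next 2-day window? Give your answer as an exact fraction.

14364/3481

Total count: 17 + 5 + 7 + 12 + 2 + 3 = 46.
Total exposure: 6.5 + 1.5 + 3.5 + 3.5 + 2 + 1.5 = 18.5 days.
Gamma(α, β) with Poisson data over total exposure Σt gives posterior Gamma(α+Σx, β+Σt) = Gamma(57, 59/2).
The posterior predictive for a window of length T is Negative Binomial with variance T·α'·(β'+T)/β'² = 2·57·(63/2)/(3481/4) = 14364/3481.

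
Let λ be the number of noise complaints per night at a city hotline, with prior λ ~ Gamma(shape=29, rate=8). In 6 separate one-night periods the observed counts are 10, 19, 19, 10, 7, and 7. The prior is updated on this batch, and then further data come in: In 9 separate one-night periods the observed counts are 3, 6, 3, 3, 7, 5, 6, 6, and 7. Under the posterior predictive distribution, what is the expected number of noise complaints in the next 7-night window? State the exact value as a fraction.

1029/23

Total count: 10 + 19 + 19 + 10 + 7 + 7 = 72.
Total exposure: 6 nights.
After the first batch: Gamma(29 + 72, 8 + 6) = Gamma(101, 14).
Total count: 3 + 6 + 3 + 3 + 7 + 5 + 6 + 6 + 7 = 46.
Total exposure: 9 nights.
After the second batch: Gamma(101 + 46, 14 + 9) = Gamma(147, 23).
Predictive mean over a 7-night window = T·E[λ|data] = 7·147/23 = 1029/23.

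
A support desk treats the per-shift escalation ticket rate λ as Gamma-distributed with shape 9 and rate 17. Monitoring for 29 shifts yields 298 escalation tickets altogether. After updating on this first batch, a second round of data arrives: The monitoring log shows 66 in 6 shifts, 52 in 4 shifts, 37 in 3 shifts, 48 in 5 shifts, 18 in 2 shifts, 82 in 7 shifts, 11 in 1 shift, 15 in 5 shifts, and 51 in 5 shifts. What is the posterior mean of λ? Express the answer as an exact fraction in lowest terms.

229/28

Total count 298 over total exposure 29 shifts.
After the first batch: Gamma(9 + 298, 17 + 29) = Gamma(307, 46).
Total count: 66 + 52 + 37 + 48 + 18 + 82 + 11 + 15 + 51 = 380.
Total exposure: 6 + 4 + 3 + 5 + 2 + 7 + 1 + 5 + 5 = 38 shifts.
After the second batch: Gamma(307 + 380, 46 + 38) = Gamma(687, 84).
Posterior mean = α'/β' = 687/84 = 229/28.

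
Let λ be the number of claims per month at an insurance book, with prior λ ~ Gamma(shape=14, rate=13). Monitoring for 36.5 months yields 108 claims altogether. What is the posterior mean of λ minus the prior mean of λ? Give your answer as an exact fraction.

1786/1287

Total count 108 over total exposure 36.5 months.
Conjugate update: add total count to the shape and total exposure to the rate, giving Gamma(122, 99/2).
Posterior mean = 122/(99/2) = 244/99; prior mean = 14/13 = 14/13. Difference = 244/99 − 14/13 = 1786/1287.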